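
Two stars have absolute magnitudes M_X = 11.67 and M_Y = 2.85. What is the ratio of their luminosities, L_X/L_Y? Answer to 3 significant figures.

L_X/L_Y ≈ 2.96×10^-4

ΔM = M_X − M_Y = 8.82
L_X/L_Y = 10^(−0.4 ΔM) = 10^-3.528 = 2.965×10^-4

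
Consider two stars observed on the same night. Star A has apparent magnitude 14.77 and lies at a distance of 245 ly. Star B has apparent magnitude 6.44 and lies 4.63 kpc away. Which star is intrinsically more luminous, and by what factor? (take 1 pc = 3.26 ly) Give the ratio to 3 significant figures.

Star B is more luminous, by a factor of 8.15×10^6.

Star A: d = 245 ly / 3.26 = 75.15 pc
Star A: M = m − 5 log₁₀ d + 5 = 14.77 − 5·1.8759 + 5 = 10.390
Star B: d = 4.63 kpc = 4630 pc
Star B: M = m − 5 log₁₀ d + 5 = 6.44 − 5·3.6656 + 5 = -6.888
ΔM = M_A − M_B = 10.390 − (-6.888) = 17.278; smaller M is more luminous → Star B.
L ratio = 10^(0.4 |ΔM|) = 10^6.911 = 8.152×10^6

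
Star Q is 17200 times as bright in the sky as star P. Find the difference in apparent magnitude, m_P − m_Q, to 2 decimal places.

m_P − m_Q ≈ 10.59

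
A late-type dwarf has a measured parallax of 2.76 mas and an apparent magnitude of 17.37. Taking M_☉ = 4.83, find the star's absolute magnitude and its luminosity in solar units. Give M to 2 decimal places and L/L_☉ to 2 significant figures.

d = 1/p = 1000/2.76 mas = 362.3 pc
M = m − 5 log₁₀ d + 5 = 17.37 − 5·2.5591 + 5 = 9.575
M − M_☉ = 9.575 − 4.83 = 4.745
L/L_☉ = 10^(−0.4 × 4.745) = 0.01265

M ≈ 9.57; L/L_☉ ≈ 0.013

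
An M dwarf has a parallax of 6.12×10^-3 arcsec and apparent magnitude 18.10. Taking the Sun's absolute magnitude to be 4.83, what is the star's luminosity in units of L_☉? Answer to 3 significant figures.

L/L_☉ ≈ 1.31×10^-3

d = 1/p = 1/6.12×10^-3″ = 163.4 pc
M = m − 5 log₁₀ d + 5 = 18.10 − 5·2.2132 + 5 = 12.034
M − M_☉ = 12.034 − 4.83 = 7.204
L/L_☉ = 10^(−0.4 × 7.204) = 1.314×10^-3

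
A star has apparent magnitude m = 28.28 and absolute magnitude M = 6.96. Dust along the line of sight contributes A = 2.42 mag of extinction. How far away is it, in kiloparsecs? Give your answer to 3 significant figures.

d ≈ 60.3 kpc

m − M = 5 log₁₀(d/10 pc) + A  ⇒  28.28 − (6.96) − 2.42 = 5 log₁₀(d/10)
18.900 = 5 log₁₀(d/10)
log₁₀ d = (m − M − A)/5 + 1 = 4.7800
d = 10^4.7800 = 60260 pc
= 60.26 kpc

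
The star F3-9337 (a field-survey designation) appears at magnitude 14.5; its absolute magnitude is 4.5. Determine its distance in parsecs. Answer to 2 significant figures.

d ≈ 1000 pc

Distance modulus: m − M = 14.5 − (4.5) = 10.000
m − M = 5 log₁₀ d − 5
log₁₀ d = (m − M)/5 + 1 = 3.0000
d = 10^3.0000 = 1000 pc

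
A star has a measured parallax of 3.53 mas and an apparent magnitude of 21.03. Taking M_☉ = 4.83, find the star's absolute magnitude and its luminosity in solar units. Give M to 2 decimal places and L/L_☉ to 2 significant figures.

M ≈ 13.77; L/L_☉ ≈ 2.7×10^-4

d = 1/p = 1000/3.53 mas = 283.3 pc
M = m − 5 log₁₀ d + 5 = 21.03 − 5·2.4522 + 5 = 13.769
M − M_☉ = 13.769 − 4.83 = 8.939
L/L_☉ = 10^(−0.4 × 8.939) = 2.657×10^-4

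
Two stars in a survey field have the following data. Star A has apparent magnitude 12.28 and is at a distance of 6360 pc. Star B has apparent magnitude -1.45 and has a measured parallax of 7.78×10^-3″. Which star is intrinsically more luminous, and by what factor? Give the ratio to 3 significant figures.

Star B is more luminous, by a factor of 127.

Star A: M = m − 5 log₁₀ d + 5 = 12.28 − 5·3.8035 + 5 = -1.737
Star B: d = 1/p = 1/7.78×10^-3″ = 128.5 pc
Star B: M = m − 5 log₁₀ d + 5 = -1.45 − 5·2.1090 + 5 = -6.995
ΔM = M_A − M_B = -1.737 − (-6.995) = 5.258; smaller M is more luminous → Star B.
L ratio = 10^(0.4 |ΔM|) = 10^2.103 = 126.8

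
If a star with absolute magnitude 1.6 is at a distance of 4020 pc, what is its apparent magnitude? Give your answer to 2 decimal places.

m ≈ 14.62

m = M + 5 log₁₀ d − 5 = 1.6 + 5·3.6042 − 5 = 14.621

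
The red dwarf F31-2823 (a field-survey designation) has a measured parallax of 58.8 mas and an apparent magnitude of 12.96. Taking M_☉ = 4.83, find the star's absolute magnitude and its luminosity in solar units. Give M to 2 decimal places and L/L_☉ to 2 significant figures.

M ≈ 11.81; L/L_☉ ≈ 1.6×10^-3

d = 1/p = 1000/58.8 mas = 17.01 pc
M = m − 5 log₁₀ d + 5 = 12.96 − 5·1.2306 + 5 = 11.807
M − M_☉ = 11.807 − 4.83 = 6.977
L/L_☉ = 10^(−0.4 × 6.977) = 1.619×10^-3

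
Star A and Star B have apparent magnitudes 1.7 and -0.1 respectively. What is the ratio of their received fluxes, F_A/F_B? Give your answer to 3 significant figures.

Δm = 1.7 − (-0.1) = 1.8
Flux ratio = 10^(−0.4 Δm) = 10^(−0.4 × 1.8) = 10^-0.720 = 0.1905

F_A/F_B ≈ 0.191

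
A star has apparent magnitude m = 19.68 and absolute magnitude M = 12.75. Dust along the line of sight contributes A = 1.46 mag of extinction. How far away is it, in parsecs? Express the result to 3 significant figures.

d ≈ 124 pc

m − M = 5 log₁₀(d/10 pc) + A  ⇒  19.68 − (12.75) − 1.46 = 5 log₁₀(d/10)
5.470 = 5 log₁₀(d/10)
log₁₀ d = (m − M − A)/5 + 1 = 2.0940
d = 10^2.0940 = 124.2 pc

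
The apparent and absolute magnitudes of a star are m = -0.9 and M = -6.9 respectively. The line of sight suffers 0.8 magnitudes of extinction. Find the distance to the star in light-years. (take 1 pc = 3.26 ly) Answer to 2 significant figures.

m − M = 5 log₁₀(d/10 pc) + A  ⇒  -0.9 − (-6.9) − 0.8 = 5 log₁₀(d/10)
5.200 = 5 log₁₀(d/10)
log₁₀ d = (m − M − A)/5 + 1 = 2.0400
d = 10^2.0400 = 109.6 pc
= 357.5 ly

d ≈ 360 ly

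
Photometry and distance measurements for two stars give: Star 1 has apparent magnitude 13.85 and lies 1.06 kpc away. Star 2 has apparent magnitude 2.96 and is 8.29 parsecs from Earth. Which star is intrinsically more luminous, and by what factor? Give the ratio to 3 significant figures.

Star 1: d = 1.06 kpc = 1060 pc
Star 1: M = m − 5 log₁₀ d + 5 = 13.85 − 5·3.0253 + 5 = 3.723
Star 2: M = m − 5 log₁₀ d + 5 = 2.96 − 5·0.9186 + 5 = 3.367
ΔM = M_1 − M_2 = 3.723 − (3.367) = 0.356; smaller M is more luminous → Star 2.
L ratio = 10^(0.4 |ΔM|) = 10^0.142 = 1.388

Star 2 is more luminous, by a factor of 1.39.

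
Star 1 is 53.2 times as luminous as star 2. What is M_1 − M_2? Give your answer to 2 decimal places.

Pogson: ΔM = −2.5 log₁₀(ratio) = −2.5 log₁₀(53.2) = −2.5 × 1.7259 = -4.315
Star 1 is brighter, so it has the smaller magnitude: the difference is negative.

M_1 − M_2 ≈ -4.31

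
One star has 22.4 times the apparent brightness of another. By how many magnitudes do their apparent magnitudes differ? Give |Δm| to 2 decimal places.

|Δm| ≈ 3.38

Pogson: Δm = −2.5 log₁₀(ratio) = −2.5 log₁₀(22.4) = −2.5 × 1.3502 = -3.376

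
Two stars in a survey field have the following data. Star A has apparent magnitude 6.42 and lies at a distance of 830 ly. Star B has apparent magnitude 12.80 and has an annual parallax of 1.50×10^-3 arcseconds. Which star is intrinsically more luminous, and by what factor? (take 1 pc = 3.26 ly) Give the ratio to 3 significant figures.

Star A: d = 830 ly / 3.26 = 254.6 pc
Star A: M = m − 5 log₁₀ d + 5 = 6.42 − 5·2.4059 + 5 = -0.609
Star B: d = 1/p = 1/1.50×10^-3″ = 666.7 pc
Star B: M = m − 5 log₁₀ d + 5 = 12.80 − 5·2.8239 + 5 = 3.680
ΔM = M_A − M_B = -0.609 − (3.680) = -4.290; smaller M is more luminous → Star A.
L ratio = 10^(0.4 |ΔM|) = 10^1.716 = 51.99

Star A is more luminous, by a factor of 52.0.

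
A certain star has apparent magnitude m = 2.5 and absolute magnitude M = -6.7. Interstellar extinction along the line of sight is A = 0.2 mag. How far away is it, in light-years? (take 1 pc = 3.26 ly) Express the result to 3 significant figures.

d ≈ 2060 ly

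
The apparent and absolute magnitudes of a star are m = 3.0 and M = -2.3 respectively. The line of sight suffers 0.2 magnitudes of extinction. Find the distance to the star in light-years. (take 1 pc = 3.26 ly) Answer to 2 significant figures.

d ≈ 340 ly

m − M = 5 log₁₀(d/10 pc) + A  ⇒  3.0 − (-2.3) − 0.2 = 5 log₁₀(d/10)
5.100 = 5 log₁₀(d/10)
log₁₀ d = (m − M − A)/5 + 1 = 2.0200
d = 10^2.0200 = 104.7 pc
= 341.4 ly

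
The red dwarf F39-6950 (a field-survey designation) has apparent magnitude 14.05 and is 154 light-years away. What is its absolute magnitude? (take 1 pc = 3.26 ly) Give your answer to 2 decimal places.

d = 154 ly / 3.26 = 47.24 pc
5 log₁₀(d/10 pc) = 5 log₁₀(47.24) − 5 = 3.372
M = m − 5 log₁₀(d/10) = 14.05 − 3.372 = 10.678

M ≈ 10.68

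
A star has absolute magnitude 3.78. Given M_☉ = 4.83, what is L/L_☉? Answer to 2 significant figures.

M − M_☉ = 3.78 − 4.83 = -1.050
L/L_☉ = 10^(−0.4 (M − M_☉)) = 10^0.420 = 2.630

L/L_☉ ≈ 2.6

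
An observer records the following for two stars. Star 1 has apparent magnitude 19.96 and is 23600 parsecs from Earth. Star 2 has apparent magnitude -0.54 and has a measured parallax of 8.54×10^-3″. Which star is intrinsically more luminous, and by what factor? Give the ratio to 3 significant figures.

Star 2 is more luminous, by a factor of 3900.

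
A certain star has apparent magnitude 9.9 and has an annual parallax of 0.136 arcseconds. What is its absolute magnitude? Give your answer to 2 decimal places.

M ≈ 10.57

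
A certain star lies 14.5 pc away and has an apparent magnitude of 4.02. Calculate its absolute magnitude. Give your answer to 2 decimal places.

M ≈ 3.21

5 log₁₀(d/10 pc) = 5 log₁₀(14.50) − 5 = 0.807
M = m − 5 log₁₀(d/10) = 4.02 − 0.807 = 3.213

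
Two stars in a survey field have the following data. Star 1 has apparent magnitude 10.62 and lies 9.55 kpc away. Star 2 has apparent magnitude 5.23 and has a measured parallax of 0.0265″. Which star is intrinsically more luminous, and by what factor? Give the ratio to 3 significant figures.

Star 1 is more luminous, by a factor of 447.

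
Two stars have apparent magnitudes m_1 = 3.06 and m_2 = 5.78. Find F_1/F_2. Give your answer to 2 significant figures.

Magnitude difference = -2.72
Flux ratio = 10^(−0.4 Δm) = 10^(−0.4 × -2.72) = 10^1.088 = 12.25

F_1/F_2 ≈ 12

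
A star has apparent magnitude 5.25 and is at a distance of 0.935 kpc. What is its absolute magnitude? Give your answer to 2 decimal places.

d = 0.935 kpc = 935.0 pc
5 log₁₀(d/10 pc) = 5 log₁₀(935.0) − 5 = 9.854
M = m − 5 log₁₀(d/10) = 5.25 − 9.854 = -4.604

M ≈ -4.60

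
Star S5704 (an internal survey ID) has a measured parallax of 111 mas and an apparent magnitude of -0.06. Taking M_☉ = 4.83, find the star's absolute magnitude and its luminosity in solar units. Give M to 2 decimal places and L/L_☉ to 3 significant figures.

d = 1/p = 1000/111 mas = 9.009 pc
M = m − 5 log₁₀ d + 5 = -0.06 − 5·0.9547 + 5 = 0.167
M − M_☉ = 0.167 − 4.83 = -4.663
L/L_☉ = 10^(−0.4 × -4.663) = 73.34

M ≈ 0.17; L/L_☉ ≈ 73.3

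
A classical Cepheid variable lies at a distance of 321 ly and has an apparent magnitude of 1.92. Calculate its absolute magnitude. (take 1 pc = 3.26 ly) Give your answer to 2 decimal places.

M ≈ -3.05

d = 321 ly / 3.26 = 98.47 pc
5 log₁₀(d/10 pc) = 5 log₁₀(98.47) − 5 = 4.966
M = m − 5 log₁₀(d/10) = 1.92 − 4.966 = -3.046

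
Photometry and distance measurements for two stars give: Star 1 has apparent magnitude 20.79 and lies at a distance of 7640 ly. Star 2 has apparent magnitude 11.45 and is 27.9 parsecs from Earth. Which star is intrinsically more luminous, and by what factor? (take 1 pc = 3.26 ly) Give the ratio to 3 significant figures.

Star 1 is more luminous, by a factor of 1.30.

Star 1: d = 7640 ly / 3.26 = 2344 pc
Star 1: M = m − 5 log₁₀ d + 5 = 20.79 − 5·3.3699 + 5 = 8.941
Star 2: M = m − 5 log₁₀ d + 5 = 11.45 − 5·1.4456 + 5 = 9.222
ΔM = M_1 − M_2 = 8.941 − (9.222) = -0.281; smaller M is more luminous → Star 1.
L ratio = 10^(0.4 |ΔM|) = 10^0.113 = 1.296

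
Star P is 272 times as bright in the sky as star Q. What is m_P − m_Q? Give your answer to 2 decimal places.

m_P − m_Q ≈ -6.09

Pogson: Δm = −2.5 log₁₀(ratio) = −2.5 log₁₀(272) = −2.5 × 2.4346 = -6.086
Star P is brighter, so it has the smaller magnitude: the difference is negative.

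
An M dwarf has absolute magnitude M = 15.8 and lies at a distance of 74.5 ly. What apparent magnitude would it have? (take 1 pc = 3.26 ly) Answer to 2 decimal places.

m ≈ 17.59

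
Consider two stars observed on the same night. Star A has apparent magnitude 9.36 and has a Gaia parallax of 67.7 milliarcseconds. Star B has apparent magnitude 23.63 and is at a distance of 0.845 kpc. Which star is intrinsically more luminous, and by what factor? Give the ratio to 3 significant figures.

Star A: p = 67.7 mas = 0.0677″ → d = 1/p = 14.77 pc
Star A: M = m − 5 log₁₀ d + 5 = 9.36 − 5·1.1694 + 5 = 8.513
Star B: d = 0.845 kpc = 845.0 pc
Star B: M = m − 5 log₁₀ d + 5 = 23.63 − 5·2.9269 + 5 = 13.996
ΔM = M_A − M_B = 8.513 − (13.996) = -5.483; smaller M is more luminous → Star A.
L ratio = 10^(0.4 |ΔM|) = 10^2.193 = 156.0

Star A is more luminous, by a factor of 156.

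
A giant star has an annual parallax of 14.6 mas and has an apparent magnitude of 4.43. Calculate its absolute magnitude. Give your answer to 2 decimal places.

p = 14.6 mas = 0.0146″ → d = 1/p = 68.49 pc
5 log₁₀(d/10 pc) = 5 log₁₀(68.49) − 5 = 4.178
M = m − 5 log₁₀(d/10) = 4.43 − 4.178 = 0.252

M ≈ 0.25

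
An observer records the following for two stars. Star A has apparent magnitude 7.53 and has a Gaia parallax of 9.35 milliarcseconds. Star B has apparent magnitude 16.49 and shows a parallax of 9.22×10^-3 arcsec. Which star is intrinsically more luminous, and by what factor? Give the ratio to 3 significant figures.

Star A is more luminous, by a factor of 3730.

Star A: p = 9.35 mas = 9.35×10^-3″ → d = 1/p = 107.0 pc
Star A: M = m − 5 log₁₀ d + 5 = 7.53 − 5·2.0292 + 5 = 2.384
Star B: d = 1/p = 1/9.22×10^-3″ = 108.5 pc
Star B: M = m − 5 log₁₀ d + 5 = 16.49 − 5·2.0353 + 5 = 11.314
ΔM = M_A − M_B = 2.384 − (11.314) = -8.930; smaller M is more luminous → Star A.
L ratio = 10^(0.4 |ΔM|) = 10^3.572 = 3731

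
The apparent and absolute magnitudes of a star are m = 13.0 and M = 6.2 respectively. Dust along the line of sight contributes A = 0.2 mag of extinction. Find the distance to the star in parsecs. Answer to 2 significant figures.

m − M = 5 log₁₀(d/10 pc) + A  ⇒  13.0 − (6.2) − 0.2 = 5 log₁₀(d/10)
6.600 = 5 log₁₀(d/10)
log₁₀ d = (m − M − A)/5 + 1 = 2.3200
d = 10^2.3200 = 208.9 pc

d ≈ 210 pc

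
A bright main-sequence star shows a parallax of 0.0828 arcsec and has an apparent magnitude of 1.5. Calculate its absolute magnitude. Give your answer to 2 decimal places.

M ≈ 1.09

d = 1/p = 1/0.0828″ = 12.08 pc
5 log₁₀(d/10 pc) = 5 log₁₀(12.08) − 5 = 0.410
M = m − 5 log₁₀(d/10) = 1.5 − 0.410 = 1.090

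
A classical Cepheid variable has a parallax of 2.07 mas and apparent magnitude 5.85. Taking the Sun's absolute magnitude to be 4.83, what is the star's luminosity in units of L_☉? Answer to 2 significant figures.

d = 1/p = 1000/2.07 mas = 483.1 pc
M = m − 5 log₁₀ d + 5 = 5.85 − 5·2.6840 + 5 = -2.570
M − M_☉ = -2.570 − 4.83 = -7.400
L/L_☉ = 10^(−0.4 × -7.400) = 912.1

L/L_☉ ≈ 910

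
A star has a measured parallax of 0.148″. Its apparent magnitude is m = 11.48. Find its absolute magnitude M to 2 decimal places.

M ≈ 12.33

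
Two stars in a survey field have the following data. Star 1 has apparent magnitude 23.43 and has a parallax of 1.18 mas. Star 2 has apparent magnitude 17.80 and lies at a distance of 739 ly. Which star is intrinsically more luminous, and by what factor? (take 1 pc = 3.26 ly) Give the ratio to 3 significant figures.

Star 2 is more luminous, by a factor of 12.8.

Star 1: p = 1.18 mas = 1.18×10^-3″ → d = 1/p = 847.5 pc
Star 1: M = m − 5 log₁₀ d + 5 = 23.43 − 5·2.9281 + 5 = 13.789
Star 2: d = 739 ly / 3.26 = 226.7 pc
Star 2: M = m − 5 log₁₀ d + 5 = 17.80 − 5·2.3554 + 5 = 11.023
ΔM = M_1 − M_2 = 13.789 − (11.023) = 2.767; smaller M is more luminous → Star 2.
L ratio = 10^(0.4 |ΔM|) = 10^1.107 = 12.78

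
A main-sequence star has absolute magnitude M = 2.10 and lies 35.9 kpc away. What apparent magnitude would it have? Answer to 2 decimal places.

d = 35.9 kpc = 35900 pc
m = M + 5 log₁₀ d − 5 = 2.10 + 5·4.5551 − 5 = 19.875

m ≈ 19.88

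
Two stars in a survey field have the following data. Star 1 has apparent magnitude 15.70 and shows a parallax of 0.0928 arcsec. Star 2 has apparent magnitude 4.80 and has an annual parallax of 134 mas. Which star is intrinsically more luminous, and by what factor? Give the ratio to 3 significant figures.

Star 1: d = 1/p = 1/0.0928″ = 10.78 pc
Star 1: M = m − 5 log₁₀ d + 5 = 15.70 − 5·1.0325 + 5 = 15.538
Star 2: p = 134 mas = 0.134″ → d = 1/p = 7.463 pc
Star 2: M = m − 5 log₁₀ d + 5 = 4.80 − 5·0.8729 + 5 = 5.436
ΔM = M_1 − M_2 = 15.538 − (5.436) = 10.102; smaller M is more luminous → Star 2.
L ratio = 10^(0.4 |ΔM|) = 10^4.041 = 10990

Star 2 is more luminous, by a factor of 11000.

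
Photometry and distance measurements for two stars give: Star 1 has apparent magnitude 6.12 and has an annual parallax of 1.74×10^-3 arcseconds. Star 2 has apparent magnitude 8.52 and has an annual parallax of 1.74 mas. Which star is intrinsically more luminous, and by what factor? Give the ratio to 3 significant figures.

Star 1: d = 1/p = 1/1.74×10^-3″ = 574.7 pc
Star 1: M = m − 5 log₁₀ d + 5 = 6.12 − 5·2.7595 + 5 = -2.677
Star 2: p = 1.74 mas = 1.74×10^-3″ → d = 1/p = 574.7 pc
Star 2: M = m − 5 log₁₀ d + 5 = 8.52 − 5·2.7595 + 5 = -0.277
ΔM = M_1 − M_2 = -2.677 − (-0.277) = -2.400; smaller M is more luminous → Star 1.
L ratio = 10^(0.4 |ΔM|) = 10^0.960 = 9.120

Star 1 is more luminous, by a factor of 9.12.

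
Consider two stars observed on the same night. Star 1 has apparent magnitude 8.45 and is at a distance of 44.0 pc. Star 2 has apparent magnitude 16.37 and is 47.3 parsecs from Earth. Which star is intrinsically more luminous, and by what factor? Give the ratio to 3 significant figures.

Star 1 is more luminous, by a factor of 1270.

Star 1: M = m − 5 log₁₀ d + 5 = 8.45 − 5·1.6435 + 5 = 5.233
Star 2: M = m − 5 log₁₀ d + 5 = 16.37 − 5·1.6749 + 5 = 12.996
ΔM = M_1 − M_2 = 5.233 − (12.996) = -7.763; smaller M is more luminous → Star 1.
L ratio = 10^(0.4 |ΔM|) = 10^3.105 = 1274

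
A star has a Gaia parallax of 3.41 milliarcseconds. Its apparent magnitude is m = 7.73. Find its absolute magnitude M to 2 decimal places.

p = 3.41 mas = 3.41×10^-3″ → d = 1/p = 293.3 pc
5 log₁₀(d/10 pc) = 5 log₁₀(293.3) − 5 = 7.336
M = m − 5 log₁₀(d/10) = 7.73 − 7.336 = 0.394

M ≈ 0.39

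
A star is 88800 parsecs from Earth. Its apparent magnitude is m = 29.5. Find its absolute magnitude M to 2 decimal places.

5 log₁₀(d/10 pc) = 5 log₁₀(88800) − 5 = 19.742
M = m − 5 log₁₀(d/10) = 29.5 − 19.742 = 9.758

M ≈ 9.76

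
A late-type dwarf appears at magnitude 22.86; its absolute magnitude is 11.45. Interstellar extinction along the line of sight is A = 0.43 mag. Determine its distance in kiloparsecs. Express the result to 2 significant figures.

d ≈ 1.6 kpc

m − M = 5 log₁₀(d/10 pc) + A  ⇒  22.86 − (11.45) − 0.43 = 5 log₁₀(d/10)
10.980 = 5 log₁₀(d/10)
log₁₀ d = (m − M − A)/5 + 1 = 3.1960
d = 10^3.1960 = 1570 pc
= 1.570 kpc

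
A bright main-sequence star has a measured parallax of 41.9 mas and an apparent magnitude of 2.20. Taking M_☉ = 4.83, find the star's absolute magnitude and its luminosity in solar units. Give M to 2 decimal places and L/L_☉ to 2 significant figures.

d = 1/p = 1000/41.9 mas = 23.87 pc
M = m − 5 log₁₀ d + 5 = 2.20 − 5·1.3778 + 5 = 0.311
M − M_☉ = 0.311 − 4.83 = -4.519
L/L_☉ = 10^(−0.4 × -4.519) = 64.21

M ≈ 0.31; L/L_☉ ≈ 64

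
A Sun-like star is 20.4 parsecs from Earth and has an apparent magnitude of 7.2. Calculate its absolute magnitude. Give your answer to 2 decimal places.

M ≈ 5.65

5 log₁₀(d/10 pc) = 5 log₁₀(20.40) − 5 = 1.548
M = m − 5 log₁₀(d/10) = 7.2 − 1.548 = 5.652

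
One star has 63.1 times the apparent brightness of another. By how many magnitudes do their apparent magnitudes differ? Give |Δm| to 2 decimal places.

|Δm| ≈ 4.50

Pogson: Δm = −2.5 log₁₀(ratio) = −2.5 log₁₀(63.1) = −2.5 × 1.8000 = -4.500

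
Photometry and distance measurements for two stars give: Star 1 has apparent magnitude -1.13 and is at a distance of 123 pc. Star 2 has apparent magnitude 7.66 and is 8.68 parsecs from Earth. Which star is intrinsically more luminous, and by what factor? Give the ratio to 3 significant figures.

Star 1: M = m − 5 log₁₀ d + 5 = -1.13 − 5·2.0899 + 5 = -6.580
Star 2: M = m − 5 log₁₀ d + 5 = 7.66 − 5·0.9385 + 5 = 7.967
ΔM = M_1 − M_2 = -6.580 − (7.967) = -14.547; smaller M is more luminous → Star 1.
L ratio = 10^(0.4 |ΔM|) = 10^5.819 = 658800

Star 1 is more luminous, by a factor of 659000.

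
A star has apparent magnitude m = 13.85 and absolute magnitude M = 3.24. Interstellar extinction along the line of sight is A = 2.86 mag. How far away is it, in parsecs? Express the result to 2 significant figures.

d ≈ 350 pc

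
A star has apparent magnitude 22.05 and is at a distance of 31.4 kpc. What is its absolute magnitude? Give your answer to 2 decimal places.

d = 31.4 kpc = 31400 pc
5 log₁₀(d/10 pc) = 5 log₁₀(31400) − 5 = 17.485
M = m − 5 log₁₀(d/10) = 22.05 − 17.485 = 4.565

M ≈ 4.57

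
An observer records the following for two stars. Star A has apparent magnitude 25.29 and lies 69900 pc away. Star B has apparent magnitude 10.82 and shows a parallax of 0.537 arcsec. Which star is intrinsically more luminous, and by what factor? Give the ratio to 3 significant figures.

Star A: M = m − 5 log₁₀ d + 5 = 25.29 − 5·4.8445 + 5 = 6.068
Star B: d = 1/p = 1/0.537″ = 1.862 pc
Star B: M = m − 5 log₁₀ d + 5 = 10.82 − 5·0.2700 + 5 = 14.470
ΔM = M_A − M_B = 6.068 − (14.470) = -8.402; smaller M is more luminous → Star A.
L ratio = 10^(0.4 |ΔM|) = 10^3.361 = 2296

Star A is more luminous, by a factor of 2300.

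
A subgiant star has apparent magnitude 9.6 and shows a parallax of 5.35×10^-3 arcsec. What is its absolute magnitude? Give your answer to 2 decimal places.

M ≈ 3.24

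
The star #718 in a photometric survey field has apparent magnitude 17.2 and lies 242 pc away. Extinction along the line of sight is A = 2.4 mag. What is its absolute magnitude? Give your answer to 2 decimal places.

5 log₁₀(d/10 pc) = 5 log₁₀(242.0) − 5 = 6.919
M = m − 5 log₁₀(d/10) − A = 17.2 − 6.919 − 2.4 = 7.881

M ≈ 7.88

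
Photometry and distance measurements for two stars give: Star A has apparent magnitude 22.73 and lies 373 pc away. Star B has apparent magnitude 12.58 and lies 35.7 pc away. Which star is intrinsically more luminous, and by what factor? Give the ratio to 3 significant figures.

Star B is more luminous, by a factor of 105.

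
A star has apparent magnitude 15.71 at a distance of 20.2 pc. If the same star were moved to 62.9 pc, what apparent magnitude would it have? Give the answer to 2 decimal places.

Flux ∝ 1/d², so Δm = 5 log₁₀(d₂/d₁) = 5 log₁₀(62.9/20.2) = 2.466
m₂ = m₁ + Δm = 15.71 + (2.466) = 18.176

m ≈ 18.18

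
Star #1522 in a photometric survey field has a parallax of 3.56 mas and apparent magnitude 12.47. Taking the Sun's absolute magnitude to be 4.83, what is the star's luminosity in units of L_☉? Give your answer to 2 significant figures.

L/L_☉ ≈ 0.69

d = 1/p = 1000/3.56 mas = 280.9 pc
M = m − 5 log₁₀ d + 5 = 12.47 − 5·2.4486 + 5 = 5.227
M − M_☉ = 5.227 − 4.83 = 0.397
L/L_☉ = 10^(−0.4 × 0.397) = 0.6936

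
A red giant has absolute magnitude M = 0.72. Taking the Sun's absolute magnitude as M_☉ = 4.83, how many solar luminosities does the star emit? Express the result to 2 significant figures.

M − M_☉ = 0.72 − 4.83 = -4.110
L/L_☉ = 10^(−0.4 (M − M_☉)) = 10^1.644 = 44.06

L/L_☉ ≈ 44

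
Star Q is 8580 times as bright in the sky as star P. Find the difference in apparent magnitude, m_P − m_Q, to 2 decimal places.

Pogson: Δm = −2.5 log₁₀(ratio) = −2.5 log₁₀(8580) = −2.5 × 3.9335 = -9.834
Star Q is brighter so has the smaller magnitude: m_P − m_Q is positive.

m_P − m_Q ≈ 9.83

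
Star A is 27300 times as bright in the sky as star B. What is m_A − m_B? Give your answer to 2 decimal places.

m_A − m_B ≈ -11.09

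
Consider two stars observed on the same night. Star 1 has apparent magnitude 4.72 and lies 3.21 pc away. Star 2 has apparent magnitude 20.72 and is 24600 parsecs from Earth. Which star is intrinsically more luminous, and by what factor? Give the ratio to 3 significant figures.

Star 1: M = m − 5 log₁₀ d + 5 = 4.72 − 5·0.5065 + 5 = 7.187
Star 2: M = m − 5 log₁₀ d + 5 = 20.72 − 5·4.3909 + 5 = 3.765
ΔM = M_1 − M_2 = 7.187 − (3.765) = 3.422; smaller M is more luminous → Star 2.
L ratio = 10^(0.4 |ΔM|) = 10^1.369 = 23.38

Star 2 is more luminous, by a factor of 23.4.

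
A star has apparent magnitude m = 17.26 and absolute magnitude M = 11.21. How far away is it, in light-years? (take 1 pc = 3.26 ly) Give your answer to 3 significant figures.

μ = m − M = 6.050
m − M = 5 log₁₀ d − 5
log₁₀ d = (m − M)/5 + 1 = 2.2100
d = 10^2.2100 = 162.2 pc
= 528.7 ly

d ≈ 529 ly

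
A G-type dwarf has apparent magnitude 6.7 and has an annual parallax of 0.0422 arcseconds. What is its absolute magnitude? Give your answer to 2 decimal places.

d = 1/p = 1/0.0422″ = 23.70 pc
5 log₁₀(d/10 pc) = 5 log₁₀(23.70) − 5 = 1.873
M = m − 5 log₁₀(d/10) = 6.7 − 1.873 = 4.827

M ≈ 4.83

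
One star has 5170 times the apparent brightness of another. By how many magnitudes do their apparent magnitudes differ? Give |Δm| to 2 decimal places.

Pogson: Δm = −2.5 log₁₀(ratio) = −2.5 log₁₀(5170) = −2.5 × 3.7135 = -9.284

|Δm| ≈ 9.28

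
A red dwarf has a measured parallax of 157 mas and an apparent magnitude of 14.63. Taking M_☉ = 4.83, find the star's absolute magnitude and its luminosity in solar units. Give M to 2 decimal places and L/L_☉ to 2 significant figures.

M ≈ 15.61; L/L_☉ ≈ 4.9×10^-5

d = 1/p = 1000/157 mas = 6.369 pc
M = m − 5 log₁₀ d + 5 = 14.63 − 5·0.8041 + 5 = 15.609
M − M_☉ = 15.609 − 4.83 = 10.779
L/L_☉ = 10^(−0.4 × 10.779) = 4.878×10^-5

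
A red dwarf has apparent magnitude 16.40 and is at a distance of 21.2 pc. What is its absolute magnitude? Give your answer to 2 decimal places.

5 log₁₀(d/10 pc) = 5 log₁₀(21.20) − 5 = 1.632
M = m − 5 log₁₀(d/10) = 16.40 − 1.632 = 14.768

M ≈ 14.77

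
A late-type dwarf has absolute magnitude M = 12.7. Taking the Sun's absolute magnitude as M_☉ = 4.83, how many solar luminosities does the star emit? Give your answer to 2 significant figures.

L/L_☉ ≈ 7.1×10^-4

M − M_☉ = 12.7 − 4.83 = 7.870
L/L_☉ = 10^(−0.4 (M − M_☉)) = 10^-3.148 = 7.112×10^-4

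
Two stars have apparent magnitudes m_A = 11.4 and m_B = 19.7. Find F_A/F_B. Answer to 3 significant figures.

F_A/F_B ≈ 2090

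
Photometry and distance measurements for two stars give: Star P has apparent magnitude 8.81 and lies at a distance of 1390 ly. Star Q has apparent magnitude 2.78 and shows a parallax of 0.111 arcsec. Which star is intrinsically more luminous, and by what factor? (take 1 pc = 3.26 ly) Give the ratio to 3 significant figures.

Star P is more luminous, by a factor of 8.67.

Star P: d = 1390 ly / 3.26 = 426.4 pc
Star P: M = m − 5 log₁₀ d + 5 = 8.81 − 5·2.6298 + 5 = 0.661
Star Q: d = 1/p = 1/0.111″ = 9.009 pc
Star Q: M = m − 5 log₁₀ d + 5 = 2.78 − 5·0.9547 + 5 = 3.007
ΔM = M_P − M_Q = 0.661 − (3.007) = -2.346; smaller M is more luminous → Star P.
L ratio = 10^(0.4 |ΔM|) = 10^0.938 = 8.674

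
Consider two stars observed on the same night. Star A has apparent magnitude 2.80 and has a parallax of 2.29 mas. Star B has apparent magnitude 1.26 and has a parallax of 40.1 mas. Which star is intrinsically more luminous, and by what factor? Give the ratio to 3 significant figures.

Star A is more luminous, by a factor of 74.2.

Star A: p = 2.29 mas = 2.29×10^-3″ → d = 1/p = 436.7 pc
Star A: M = m − 5 log₁₀ d + 5 = 2.80 − 5·2.6402 + 5 = -5.401
Star B: p = 40.1 mas = 0.0401″ → d = 1/p = 24.94 pc
Star B: M = m − 5 log₁₀ d + 5 = 1.26 − 5·1.3969 + 5 = -0.724
ΔM = M_A − M_B = -5.401 − (-0.724) = -4.677; smaller M is more luminous → Star A.
L ratio = 10^(0.4 |ΔM|) = 10^1.871 = 74.24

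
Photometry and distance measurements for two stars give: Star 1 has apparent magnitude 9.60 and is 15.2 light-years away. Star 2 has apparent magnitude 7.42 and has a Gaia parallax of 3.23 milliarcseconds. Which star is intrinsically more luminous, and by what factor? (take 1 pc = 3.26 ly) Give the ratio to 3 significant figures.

Star 1: d = 15.2 ly / 3.26 = 4.663 pc
Star 1: M = m − 5 log₁₀ d + 5 = 9.60 − 5·0.6686 + 5 = 11.257
Star 2: p = 3.23 mas = 3.23×10^-3″ → d = 1/p = 309.6 pc
Star 2: M = m − 5 log₁₀ d + 5 = 7.42 − 5·2.4908 + 5 = -0.034
ΔM = M_1 − M_2 = 11.257 − (-0.034) = 11.291; smaller M is more luminous → Star 2.
L ratio = 10^(0.4 |ΔM|) = 10^4.516 = 32840

Star 2 is more luminous, by a factor of 32800.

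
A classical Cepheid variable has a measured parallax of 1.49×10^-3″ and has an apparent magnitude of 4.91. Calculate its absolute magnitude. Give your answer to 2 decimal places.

M ≈ -4.22

d = 1/p = 1/1.49×10^-3″ = 671.1 pc
5 log₁₀(d/10 pc) = 5 log₁₀(671.1) − 5 = 9.134
M = m − 5 log₁₀(d/10) = 4.91 − 9.134 = -4.224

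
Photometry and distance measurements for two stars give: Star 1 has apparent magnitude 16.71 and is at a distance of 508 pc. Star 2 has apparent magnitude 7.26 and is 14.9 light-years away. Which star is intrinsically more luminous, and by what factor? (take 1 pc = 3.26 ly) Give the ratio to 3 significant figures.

Star 1: M = m − 5 log₁₀ d + 5 = 16.71 − 5·2.7059 + 5 = 8.181
Star 2: d = 14.9 ly / 3.26 = 4.571 pc
Star 2: M = m − 5 log₁₀ d + 5 = 7.26 − 5·0.6600 + 5 = 8.960
ΔM = M_1 − M_2 = 8.181 − (8.960) = -0.779; smaller M is more luminous → Star 1.
L ratio = 10^(0.4 |ΔM|) = 10^0.312 = 2.050

Star 1 is more luminous, by a factor of 2.05.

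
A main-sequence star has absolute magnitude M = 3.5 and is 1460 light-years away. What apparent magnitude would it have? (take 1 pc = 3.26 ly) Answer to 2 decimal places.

m ≈ 11.76

d = 1460 ly / 3.26 = 447.9 pc
m = M + 5 log₁₀ d − 5 = 3.5 + 5·2.6511 − 5 = 11.756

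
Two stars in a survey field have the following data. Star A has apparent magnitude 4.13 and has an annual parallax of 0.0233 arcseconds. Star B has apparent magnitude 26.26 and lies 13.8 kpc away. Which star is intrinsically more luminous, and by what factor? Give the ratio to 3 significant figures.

Star A is more luminous, by a factor of 6880.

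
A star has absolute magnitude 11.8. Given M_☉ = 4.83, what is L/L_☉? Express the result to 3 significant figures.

L/L_☉ ≈ 1.63×10^-3

M − M_☉ = 11.8 − 4.83 = 6.970
L/L_☉ = 10^(−0.4 (M − M_☉)) = 10^-2.788 = 1.629×10^-3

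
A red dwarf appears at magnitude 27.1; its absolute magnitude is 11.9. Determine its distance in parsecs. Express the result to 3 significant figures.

μ = m − M = 15.200
m − M = 5 log₁₀ d − 5
log₁₀ d = (m − M)/5 + 1 = 4.0400
d = 10^4.0400 = 10960 pc

d ≈ 11000 pc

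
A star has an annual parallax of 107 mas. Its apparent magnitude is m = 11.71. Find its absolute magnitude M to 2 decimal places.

M ≈ 11.86

p = 107 mas = 0.107″ → d = 1/p = 9.346 pc
5 log₁₀(d/10 pc) = 5 log₁₀(9.346) − 5 = -0.147
M = m − 5 log₁₀(d/10) = 11.71 + 0.147 = 11.857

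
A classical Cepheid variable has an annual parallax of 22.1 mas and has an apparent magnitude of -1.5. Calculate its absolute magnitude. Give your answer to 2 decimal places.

p = 22.1 mas = 0.0221″ → d = 1/p = 45.25 pc
5 log₁₀(d/10 pc) = 5 log₁₀(45.25) − 5 = 3.278
M = m − 5 log₁₀(d/10) = -1.5 − 3.278 = -4.778

M ≈ -4.78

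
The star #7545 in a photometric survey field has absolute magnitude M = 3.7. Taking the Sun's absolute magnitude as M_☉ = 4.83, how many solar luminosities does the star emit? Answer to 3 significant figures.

L/L_☉ ≈ 2.83

M − M_☉ = 3.7 − 4.83 = -1.130
L/L_☉ = 10^(−0.4 (M − M_☉)) = 10^0.452 = 2.831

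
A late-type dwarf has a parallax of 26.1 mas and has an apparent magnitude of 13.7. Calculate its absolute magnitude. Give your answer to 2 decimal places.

M ≈ 10.78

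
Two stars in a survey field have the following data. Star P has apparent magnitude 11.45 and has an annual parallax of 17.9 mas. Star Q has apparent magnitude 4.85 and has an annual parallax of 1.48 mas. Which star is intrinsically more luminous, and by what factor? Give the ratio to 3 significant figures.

Star P: p = 17.9 mas = 0.0179″ → d = 1/p = 55.87 pc
Star P: M = m − 5 log₁₀ d + 5 = 11.45 − 5·1.7471 + 5 = 7.714
Star Q: p = 1.48 mas = 1.48×10^-3″ → d = 1/p = 675.7 pc
Star Q: M = m − 5 log₁₀ d + 5 = 4.85 − 5·2.8297 + 5 = -4.299
ΔM = M_P − M_Q = 7.714 − (-4.299) = 12.013; smaller M is more luminous → Star Q.
L ratio = 10^(0.4 |ΔM|) = 10^4.805 = 63850

Star Q is more luminous, by a factor of 63900.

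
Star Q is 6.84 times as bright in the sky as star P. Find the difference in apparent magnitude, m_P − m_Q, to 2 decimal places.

m_P − m_Q ≈ 2.09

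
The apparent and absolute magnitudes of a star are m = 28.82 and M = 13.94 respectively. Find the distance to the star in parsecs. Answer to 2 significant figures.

Distance modulus: m − M = 28.82 − (13.94) = 14.880
m − M = 5 log₁₀ d − 5
log₁₀ d = (m − M)/5 + 1 = 3.9760
d = 10^3.9760 = 9462 pc

d ≈ 9500 pc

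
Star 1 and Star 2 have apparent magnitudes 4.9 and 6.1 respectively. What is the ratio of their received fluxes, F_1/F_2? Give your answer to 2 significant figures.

F_1/F_2 ≈ 3.0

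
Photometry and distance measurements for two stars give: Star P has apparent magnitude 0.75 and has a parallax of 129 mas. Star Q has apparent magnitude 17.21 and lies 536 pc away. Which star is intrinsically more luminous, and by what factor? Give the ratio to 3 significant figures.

Star P: p = 129 mas = 0.129″ → d = 1/p = 7.752 pc
Star P: M = m − 5 log₁₀ d + 5 = 0.75 − 5·0.8894 + 5 = 1.303
Star Q: M = m − 5 log₁₀ d + 5 = 17.21 − 5·2.7292 + 5 = 8.564
ΔM = M_P − M_Q = 1.303 − (8.564) = -7.261; smaller M is more luminous → Star P.
L ratio = 10^(0.4 |ΔM|) = 10^2.904 = 802.6

Star P is more luminous, by a factor of 803.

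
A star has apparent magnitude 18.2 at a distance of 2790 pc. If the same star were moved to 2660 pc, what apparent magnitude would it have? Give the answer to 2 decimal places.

Flux ∝ 1/d², so Δm = 5 log₁₀(d₂/d₁) = 5 log₁₀(2660/2790) = -0.104
m₂ = m₁ + Δm = 18.2 + (-0.104) = 18.096

m ≈ 18.10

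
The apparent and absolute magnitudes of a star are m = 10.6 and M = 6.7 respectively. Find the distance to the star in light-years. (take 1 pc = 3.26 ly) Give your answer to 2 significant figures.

d ≈ 200 ly

Distance modulus: m − M = 10.6 − (6.7) = 3.900
m − M = 5 log₁₀ d − 5
log₁₀ d = (m − M)/5 + 1 = 1.7800
d = 10^1.7800 = 60.26 pc
= 196.4 ly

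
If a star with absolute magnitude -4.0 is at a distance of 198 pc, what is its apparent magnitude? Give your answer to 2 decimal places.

m ≈ 2.48

m = M + 5 log₁₀ d − 5 = -4.0 + 5·2.2967 − 5 = 2.483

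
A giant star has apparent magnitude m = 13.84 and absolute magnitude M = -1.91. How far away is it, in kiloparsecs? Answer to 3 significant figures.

μ = m − M = 15.750
m − M = 5 log₁₀ d − 5
log₁₀ d = (m − M)/5 + 1 = 4.1500
d = 10^4.1500 = 14130 pc
= 14.13 kpc

d ≈ 14.1 kpc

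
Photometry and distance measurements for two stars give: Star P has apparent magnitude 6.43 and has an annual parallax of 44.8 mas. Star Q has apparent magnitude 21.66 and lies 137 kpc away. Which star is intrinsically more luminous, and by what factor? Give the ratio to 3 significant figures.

Star P: p = 44.8 mas = 0.0448″ → d = 1/p = 22.32 pc
Star P: M = m − 5 log₁₀ d + 5 = 6.43 − 5·1.3487 + 5 = 4.686
Star Q: d = 137 kpc = 137000 pc
Star Q: M = m − 5 log₁₀ d + 5 = 21.66 − 5·5.1367 + 5 = 0.976
ΔM = M_P − M_Q = 4.686 − (0.976) = 3.710; smaller M is more luminous → Star Q.
L ratio = 10^(0.4 |ΔM|) = 10^1.484 = 30.48

Star Q is more luminous, by a factor of 30.5.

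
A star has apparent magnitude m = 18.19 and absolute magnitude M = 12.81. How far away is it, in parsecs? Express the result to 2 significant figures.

d ≈ 120 pc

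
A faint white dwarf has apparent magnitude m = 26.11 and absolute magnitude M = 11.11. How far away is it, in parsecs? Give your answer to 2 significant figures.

μ = m − M = 15.000
m − M = 5 log₁₀ d − 5
log₁₀ d = (m − M)/5 + 1 = 4.0000
d = 10^4.0000 = 10000 pc

d ≈ 10000 pc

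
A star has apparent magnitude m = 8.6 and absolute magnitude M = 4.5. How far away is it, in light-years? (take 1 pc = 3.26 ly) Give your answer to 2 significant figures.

d ≈ 220 ly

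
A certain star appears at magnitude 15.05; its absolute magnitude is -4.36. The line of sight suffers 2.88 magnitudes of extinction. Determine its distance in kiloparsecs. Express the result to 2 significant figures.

m − M = 5 log₁₀(d/10 pc) + A  ⇒  15.05 − (-4.36) − 2.88 = 5 log₁₀(d/10)
16.530 = 5 log₁₀(d/10)
log₁₀ d = (m − M − A)/5 + 1 = 4.3060
d = 10^4.3060 = 20230 pc
= 20.23 kpc

d ≈ 20 kpc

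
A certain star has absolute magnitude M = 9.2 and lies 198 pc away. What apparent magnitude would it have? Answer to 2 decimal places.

m ≈ 15.68

m = M + 5 log₁₀ d − 5 = 9.2 + 5·2.2967 − 5 = 15.683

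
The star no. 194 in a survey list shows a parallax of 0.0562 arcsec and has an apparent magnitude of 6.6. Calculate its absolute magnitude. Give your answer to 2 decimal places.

M ≈ 5.35

d = 1/p = 1/0.0562″ = 17.79 pc
5 log₁₀(d/10 pc) = 5 log₁₀(17.79) − 5 = 1.251
M = m − 5 log₁₀(d/10) = 6.6 − 1.251 = 5.349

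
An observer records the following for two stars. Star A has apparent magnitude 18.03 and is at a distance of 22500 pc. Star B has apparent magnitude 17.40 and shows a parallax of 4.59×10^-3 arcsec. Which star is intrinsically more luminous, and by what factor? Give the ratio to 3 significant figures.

Star A is more luminous, by a factor of 5970.

Star A: M = m − 5 log₁₀ d + 5 = 18.03 − 5·4.3522 + 5 = 1.269
Star B: d = 1/p = 1/4.59×10^-3″ = 217.9 pc
Star B: M = m − 5 log₁₀ d + 5 = 17.40 − 5·2.3382 + 5 = 10.709
ΔM = M_A − M_B = 1.269 − (10.709) = -9.440; smaller M is more luminous → Star A.
L ratio = 10^(0.4 |ΔM|) = 10^3.776 = 5970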